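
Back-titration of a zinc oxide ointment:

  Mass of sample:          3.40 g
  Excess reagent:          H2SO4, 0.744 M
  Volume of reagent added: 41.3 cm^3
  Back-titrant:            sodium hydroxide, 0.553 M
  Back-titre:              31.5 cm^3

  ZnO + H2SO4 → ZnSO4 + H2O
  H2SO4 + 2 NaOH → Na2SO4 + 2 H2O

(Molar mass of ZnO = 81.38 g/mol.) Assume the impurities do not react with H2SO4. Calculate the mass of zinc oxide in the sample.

1.79 g

n(H2SO4) added = 0.0413 × 0.744 = 0.0307 mol
n(NaOH) used in back-titration = 0.0315 × 0.553 = 0.0174 mol
From the 1:2 ratio, n(H2SO4) left over = 1/2 × 0.0174 = 8.71 × 10^-3 mol
n(H2SO4) consumed by analyte = 0.0307 − 8.71 × 10^-3 = 0.0220 mol
n(ZnO) = 0.0220 mol (1:1 ratio)
mass of ZnO = 0.0220 × 81.38 = 1.79 g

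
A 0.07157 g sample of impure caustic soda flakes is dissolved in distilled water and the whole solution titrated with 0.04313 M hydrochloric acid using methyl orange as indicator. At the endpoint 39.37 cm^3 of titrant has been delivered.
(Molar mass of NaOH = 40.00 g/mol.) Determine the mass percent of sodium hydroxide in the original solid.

94.90 %

NaOH + HCl → NaCl + H2O
n(HCl) = 0.03937 L × 0.04313 mol/L = 1.698 × 10^-3 mol
n(NaOH) = 1.698 × 10^-3 mol (1:1 ratio)
mass of NaOH = 1.698 × 10^-3 × 40.00 g/mol = 0.06792 g
% NaOH = 0.06792 / 0.07157 × 100 = 94.90 %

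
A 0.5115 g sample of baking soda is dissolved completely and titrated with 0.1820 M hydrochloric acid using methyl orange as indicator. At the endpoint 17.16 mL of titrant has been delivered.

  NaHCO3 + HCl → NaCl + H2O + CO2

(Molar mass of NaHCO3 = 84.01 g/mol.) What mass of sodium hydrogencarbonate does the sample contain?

n(HCl) = 0.01716 L × 0.1820 mol/L = 3.123 × 10^-3 mol
n(NaHCO3) = 3.123 × 10^-3 mol (1:1 ratio)
mass of NaHCO3 = 3.123 × 10^-3 × 84.01 g/mol = 0.2624 g

0.2624 g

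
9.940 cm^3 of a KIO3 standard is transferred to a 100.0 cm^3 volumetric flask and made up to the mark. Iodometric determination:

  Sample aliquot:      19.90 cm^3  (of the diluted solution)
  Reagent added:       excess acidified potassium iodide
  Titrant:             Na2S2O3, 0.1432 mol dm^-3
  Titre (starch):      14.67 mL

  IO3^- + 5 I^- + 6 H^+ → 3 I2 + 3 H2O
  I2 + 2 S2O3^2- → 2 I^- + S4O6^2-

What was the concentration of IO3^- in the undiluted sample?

0.1770 mol/L

n(S2O3^2-) = 0.01467 × 0.1432 = 2.101 × 10^-3 mol
n(I2) = n(S2O3^2-)/2 = 1.050 × 10^-3 mol
From the 1:3 ratio, n(IO3^-) in the aliquot = 1/3 × 1.050 × 10^-3 = 3.501 × 10^-4 mol
[IO3^-]_dilute = 3.501 × 10^-4 / 0.01990 = 0.01759 mol/L
[IO3^-]_original = 0.01759 × 100.0/9.940 = 0.1770 mol/L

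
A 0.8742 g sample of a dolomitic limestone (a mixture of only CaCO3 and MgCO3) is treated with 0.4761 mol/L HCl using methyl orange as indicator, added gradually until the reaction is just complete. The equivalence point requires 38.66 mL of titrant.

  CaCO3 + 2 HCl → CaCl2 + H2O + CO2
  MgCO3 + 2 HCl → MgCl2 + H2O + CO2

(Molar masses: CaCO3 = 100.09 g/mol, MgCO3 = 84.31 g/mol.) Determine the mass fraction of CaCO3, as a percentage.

n(HCl) = 0.03866 × 0.4761 = 0.01841 mol
Let x = n(CaCO3), y = n(MgCO3).
Titrant: 2x + 2y = 0.01841;  mass: 100.09x + 84.31y = 0.8742
Solving, x = 6.229 × 10^-3 mol, y = 2.974 × 10^-3 mol
mass of CaCO3 = 6.229 × 10^-3 × 100.09 = 0.6235 g
% CaCO3 = 0.6235 / 0.8742 × 100 = 71.32 %

71.32 %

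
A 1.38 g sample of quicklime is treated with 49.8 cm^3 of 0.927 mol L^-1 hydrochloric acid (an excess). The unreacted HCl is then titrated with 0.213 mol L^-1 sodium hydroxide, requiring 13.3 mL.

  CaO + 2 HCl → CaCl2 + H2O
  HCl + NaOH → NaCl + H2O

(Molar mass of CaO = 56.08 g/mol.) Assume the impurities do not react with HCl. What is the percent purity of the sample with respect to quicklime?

88.0 %

n(HCl) added = 0.0498 × 0.927 = 0.0462 mol
n(NaOH) used in back-titration = 0.0133 × 0.213 = 2.83 × 10^-3 mol
n(HCl) left over = 2.83 × 10^-3 mol (1:1 ratio)
n(HCl) consumed by analyte = 0.0462 − 2.83 × 10^-3 = 0.0433 mol
From the 1:2 ratio, n(CaO) = 1/2 × 0.0433 = 0.0217 mol
mass of CaO = 0.0217 × 56.08 = 1.22 g
% CaO = 1.22 / 1.38 × 100 = 88.0 %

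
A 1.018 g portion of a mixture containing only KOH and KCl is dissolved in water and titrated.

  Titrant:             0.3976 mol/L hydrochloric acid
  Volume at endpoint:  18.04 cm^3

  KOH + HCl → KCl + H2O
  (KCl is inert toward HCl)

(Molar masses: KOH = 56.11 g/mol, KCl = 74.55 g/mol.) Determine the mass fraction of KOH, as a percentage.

39.53 %

n(HCl) = 0.01804 × 0.3976 = 7.173 × 10^-3 mol
Let x = n(KOH), y = n(KCl).
Titrant: 1x = 7.173 × 10^-3;  mass: 56.11x + 74.55y = 1.018
Solving, x = 7.173 × 10^-3 mol, y = 8.257 × 10^-3 mol
mass of KOH = 7.173 × 10^-3 × 56.11 = 0.4025 g
% KOH = 0.4025 / 1.018 × 100 = 39.53 %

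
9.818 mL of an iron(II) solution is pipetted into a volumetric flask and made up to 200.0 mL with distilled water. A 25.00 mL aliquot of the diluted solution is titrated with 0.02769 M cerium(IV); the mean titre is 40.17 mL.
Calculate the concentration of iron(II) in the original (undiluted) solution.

Ce^4+ + Fe^2+ → Ce^3+ + Fe^3+
n(Ce4+) = 0.04017 × 0.02769 = 1.112 × 10^-3 mol
n(Fe2+) in the aliquot = 1.112 × 10^-3 mol (1:1 ratio)
[Fe2+]_dilute = 1.112 × 10^-3 / 0.02500 = 0.04449 mol/L
Dilution factor = 200.0 / 9.818 = 20.37
[Fe2+]_stock = 0.04449 × 20.37 = 0.9063 mol/L

0.9063 M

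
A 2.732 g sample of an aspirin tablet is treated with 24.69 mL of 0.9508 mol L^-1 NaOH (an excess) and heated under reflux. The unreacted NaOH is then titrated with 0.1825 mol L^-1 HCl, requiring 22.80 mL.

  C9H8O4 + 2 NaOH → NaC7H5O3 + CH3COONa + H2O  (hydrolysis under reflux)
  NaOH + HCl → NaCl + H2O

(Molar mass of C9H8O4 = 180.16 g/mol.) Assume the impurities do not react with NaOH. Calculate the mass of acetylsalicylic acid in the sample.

n(NaOH) added = 0.02469 × 0.9508 = 0.02348 mol
n(HCl) used in back-titration = 0.02280 × 0.1825 = 4.161 × 10^-3 mol
n(NaOH) left over = 4.161 × 10^-3 mol (1:1 ratio)
n(NaOH) consumed by analyte = 0.02348 − 4.161 × 10^-3 = 0.01931 mol
From the 1:2 ratio, n(C9H8O4) = 1/2 × 0.01931 = 9.657 × 10^-3 mol
mass of C9H8O4 = 9.657 × 10^-3 × 180.16 = 1.740 g

1.740 g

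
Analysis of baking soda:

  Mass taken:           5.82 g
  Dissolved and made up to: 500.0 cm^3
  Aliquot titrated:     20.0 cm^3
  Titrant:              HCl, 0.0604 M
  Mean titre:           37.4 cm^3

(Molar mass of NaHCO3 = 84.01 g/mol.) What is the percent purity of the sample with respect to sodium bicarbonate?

NaHCO3 + HCl → NaCl + H2O + CO2
n(HCl) per titration = 0.0374 × 0.0604 = 2.26 × 10^-3 mol
n(NaHCO3) in each aliquot = 2.26 × 10^-3 mol (1:1 ratio)
n(NaHCO3) in the whole flask = 2.26 × 10^-3 × 500.0/20.0 = 0.0565 mol
mass of NaHCO3 = 0.0565 × 84.01 = 4.74 g
% NaHCO3 = 4.74 / 5.82 × 100 = 81.5 %

81.5 %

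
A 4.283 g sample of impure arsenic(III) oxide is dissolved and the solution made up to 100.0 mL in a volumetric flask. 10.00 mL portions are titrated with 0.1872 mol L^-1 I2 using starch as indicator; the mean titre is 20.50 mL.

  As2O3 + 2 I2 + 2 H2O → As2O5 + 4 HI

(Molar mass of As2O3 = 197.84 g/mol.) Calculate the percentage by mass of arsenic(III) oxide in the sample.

88.63 %

n(I2) per titration = 0.02050 × 0.1872 = 3.838 × 10^-3 mol
From the 1:2 ratio, n(As2O3) in each aliquot = 1/2 × 3.838 × 10^-3 = 1.919 × 10^-3 mol
n(As2O3) in the whole flask = 1.919 × 10^-3 × 100.0/10.00 = 0.01919 mol
mass of As2O3 = 0.01919 × 197.84 = 3.796 g
% As2O3 = 3.796 / 4.283 × 100 = 88.63 %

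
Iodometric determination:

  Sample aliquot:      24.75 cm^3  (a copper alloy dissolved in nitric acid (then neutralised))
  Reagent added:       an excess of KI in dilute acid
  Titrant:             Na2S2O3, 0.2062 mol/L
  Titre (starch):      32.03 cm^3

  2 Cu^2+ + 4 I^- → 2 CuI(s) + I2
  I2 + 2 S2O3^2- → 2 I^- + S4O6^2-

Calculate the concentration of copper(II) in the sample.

0.2669 mol/L

n(S2O3^2-) = 0.03203 × 0.2062 = 6.605 × 10^-3 mol
n(I2) = n(S2O3^2-)/2 = 3.302 × 10^-3 mol
From the 2:1 ratio, n(Cu2+) in the aliquot = 2/1 × 3.302 × 10^-3 = 6.605 × 10^-3 mol
[Cu2+] = 6.605 × 10^-3 / 0.02475 = 0.2669 mol/L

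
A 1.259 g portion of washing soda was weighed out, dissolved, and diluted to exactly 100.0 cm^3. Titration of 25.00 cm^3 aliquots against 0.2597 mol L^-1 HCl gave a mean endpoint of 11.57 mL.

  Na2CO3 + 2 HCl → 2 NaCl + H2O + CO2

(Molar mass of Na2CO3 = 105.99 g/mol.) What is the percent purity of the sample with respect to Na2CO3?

n(HCl) per titration = 0.01157 × 0.2597 = 3.005 × 10^-3 mol
From the 1:2 ratio, n(Na2CO3) in each aliquot = 1/2 × 3.005 × 10^-3 = 1.502 × 10^-3 mol
n(Na2CO3) in the whole flask = 1.502 × 10^-3 × 100.0/25.00 = 6.009 × 10^-3 mol
mass of Na2CO3 = 6.009 × 10^-3 × 105.99 = 0.6369 g
% Na2CO3 = 0.6369 / 1.259 × 100 = 50.59 %

50.59 %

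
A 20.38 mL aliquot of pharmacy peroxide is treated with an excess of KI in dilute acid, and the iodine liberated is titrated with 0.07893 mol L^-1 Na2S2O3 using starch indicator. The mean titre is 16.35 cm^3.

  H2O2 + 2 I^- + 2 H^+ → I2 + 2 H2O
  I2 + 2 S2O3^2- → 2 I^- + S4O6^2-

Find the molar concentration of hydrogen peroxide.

n(S2O3^2-) = 0.01635 × 0.07893 = 1.291 × 10^-3 mol
n(I2) = n(S2O3^2-)/2 = 6.453 × 10^-4 mol
n(H2O2) in the aliquot = 6.453 × 10^-4 mol (1:1 ratio)
[H2O2] = 6.453 × 10^-4 / 0.02038 = 0.03166 mol/L

0.03166 mol/L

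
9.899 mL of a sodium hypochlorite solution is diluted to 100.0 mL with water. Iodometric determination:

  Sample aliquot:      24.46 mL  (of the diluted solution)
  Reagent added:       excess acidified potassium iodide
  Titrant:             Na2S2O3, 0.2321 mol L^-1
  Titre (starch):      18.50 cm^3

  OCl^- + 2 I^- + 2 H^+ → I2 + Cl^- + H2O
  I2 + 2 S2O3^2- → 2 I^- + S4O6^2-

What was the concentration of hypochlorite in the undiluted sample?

n(S2O3^2-) = 0.01850 × 0.2321 = 4.294 × 10^-3 mol
n(I2) = n(S2O3^2-)/2 = 2.147 × 10^-3 mol
n(OCl^-) in the aliquot = 2.147 × 10^-3 mol (1:1 ratio)
[OCl^-]_dilute = 2.147 × 10^-3 / 0.02446 = 0.08777 mol/L
[OCl^-]_original = 0.08777 × 100.0/9.899 = 0.8867 mol/L

0.8867 mol/L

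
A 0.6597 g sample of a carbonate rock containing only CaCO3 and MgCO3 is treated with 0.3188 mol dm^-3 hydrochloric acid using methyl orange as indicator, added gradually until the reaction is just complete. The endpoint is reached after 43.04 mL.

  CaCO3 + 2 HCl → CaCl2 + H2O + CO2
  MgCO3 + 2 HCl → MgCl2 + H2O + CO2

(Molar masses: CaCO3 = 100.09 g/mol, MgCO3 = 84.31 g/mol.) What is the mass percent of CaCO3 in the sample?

n(HCl) = 0.04304 × 0.3188 = 0.01372 mol
Let x = n(CaCO3), y = n(MgCO3).
Titrant: 2x + 2y = 0.01372;  mass: 100.09x + 84.31y = 0.6597
Solving, x = 5.151 × 10^-3 mol, y = 1.709 × 10^-3 mol
mass of CaCO3 = 5.151 × 10^-3 × 100.09 = 0.5156 g
% CaCO3 = 0.5156 / 0.6597 × 100 = 78.15 %

78.15 %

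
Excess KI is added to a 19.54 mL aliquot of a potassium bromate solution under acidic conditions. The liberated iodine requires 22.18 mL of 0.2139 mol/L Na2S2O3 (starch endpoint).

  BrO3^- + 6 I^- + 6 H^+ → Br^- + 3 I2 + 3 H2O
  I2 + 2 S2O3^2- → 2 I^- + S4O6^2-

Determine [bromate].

n(S2O3^2-) = 0.02218 × 0.2139 = 4.744 × 10^-3 mol
n(I2) = n(S2O3^2-)/2 = 2.372 × 10^-3 mol
From the 1:3 ratio, n(BrO3^-) in the aliquot = 1/3 × 2.372 × 10^-3 = 7.907 × 10^-4 mol
[BrO3^-] = 7.907 × 10^-4 / 0.01954 = 0.04047 mol/L

0.04047 mol/L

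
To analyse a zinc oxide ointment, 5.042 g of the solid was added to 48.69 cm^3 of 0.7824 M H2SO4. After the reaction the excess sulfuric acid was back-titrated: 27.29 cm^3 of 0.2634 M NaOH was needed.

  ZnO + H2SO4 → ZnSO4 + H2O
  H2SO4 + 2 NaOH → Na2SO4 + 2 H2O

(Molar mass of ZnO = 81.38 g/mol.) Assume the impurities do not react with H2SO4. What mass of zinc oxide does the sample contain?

2.808 g

n(H2SO4) added = 0.04869 × 0.7824 = 0.03810 mol
n(NaOH) used in back-titration = 0.02729 × 0.2634 = 7.188 × 10^-3 mol
From the 1:2 ratio, n(H2SO4) left over = 1/2 × 7.188 × 10^-3 = 3.594 × 10^-3 mol
n(H2SO4) consumed by analyte = 0.03810 − 3.594 × 10^-3 = 0.03450 mol
n(ZnO) = 0.03450 mol (1:1 ratio)
mass of ZnO = 0.03450 × 81.38 = 2.808 g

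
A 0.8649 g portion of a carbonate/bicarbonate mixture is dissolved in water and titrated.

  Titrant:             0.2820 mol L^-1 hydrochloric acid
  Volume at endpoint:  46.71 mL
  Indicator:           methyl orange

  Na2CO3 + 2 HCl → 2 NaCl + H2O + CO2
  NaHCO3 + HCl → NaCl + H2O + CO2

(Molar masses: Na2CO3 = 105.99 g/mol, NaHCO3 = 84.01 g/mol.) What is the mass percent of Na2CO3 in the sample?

n(HCl) = 0.04671 × 0.2820 = 0.01317 mol
Let x = n(Na2CO3), y = n(NaHCO3).
Titrant: 2x + 1y = 0.01317;  mass: 105.99x + 84.01y = 0.8649
Solving, x = 3.896 × 10^-3 mol, y = 5.379 × 10^-3 mol
mass of Na2CO3 = 3.896 × 10^-3 × 105.99 = 0.4130 g
% Na2CO3 = 0.4130 / 0.8649 × 100 = 47.75 %

47.75 %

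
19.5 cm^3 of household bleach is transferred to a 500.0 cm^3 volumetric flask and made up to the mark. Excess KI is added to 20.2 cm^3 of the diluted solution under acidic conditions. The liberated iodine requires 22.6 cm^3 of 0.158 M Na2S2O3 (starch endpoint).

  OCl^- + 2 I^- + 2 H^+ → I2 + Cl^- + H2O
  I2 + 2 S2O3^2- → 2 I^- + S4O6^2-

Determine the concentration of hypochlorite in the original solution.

n(S2O3^2-) = 0.0226 × 0.158 = 3.57 × 10^-3 mol
n(I2) = n(S2O3^2-)/2 = 1.79 × 10^-3 mol
n(OCl^-) in the aliquot = 1.79 × 10^-3 mol (1:1 ratio)
[OCl^-]_dilute = 1.79 × 10^-3 / 0.0202 = 0.0884 mol/L
[OCl^-]_original = 0.0884 × 500.0/19.5 = 2.27 mol/L

2.27 M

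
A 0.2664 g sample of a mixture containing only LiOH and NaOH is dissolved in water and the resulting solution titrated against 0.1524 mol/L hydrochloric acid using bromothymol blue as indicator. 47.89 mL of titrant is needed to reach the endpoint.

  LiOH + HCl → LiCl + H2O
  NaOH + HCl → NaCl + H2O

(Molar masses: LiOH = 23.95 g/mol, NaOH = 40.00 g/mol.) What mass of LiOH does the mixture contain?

n(HCl) = 0.04789 × 0.1524 = 7.298 × 10^-3 mol
Let x = n(LiOH), y = n(NaOH).
Titrant: 1x + 1y = 7.298 × 10^-3;  mass: 23.95x + 40.00y = 0.2664
Solving, x = 1.591 × 10^-3 mol, y = 5.707 × 10^-3 mol
mass of LiOH = 1.591 × 10^-3 × 23.95 = 0.03811 g

0.03811 g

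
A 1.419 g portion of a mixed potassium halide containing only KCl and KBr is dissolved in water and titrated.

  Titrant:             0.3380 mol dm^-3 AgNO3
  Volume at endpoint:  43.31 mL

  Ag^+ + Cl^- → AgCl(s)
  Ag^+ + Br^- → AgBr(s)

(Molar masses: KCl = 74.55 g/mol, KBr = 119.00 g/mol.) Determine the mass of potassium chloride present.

n(AgNO3) = 0.04331 × 0.3380 = 0.01464 mol
Let x = n(KCl), y = n(KBr).
Titrant: 1x + 1y = 0.01464;  mass: 74.55x + 119.00y = 1.419
Solving, x = 7.267 × 10^-3 mol, y = 7.372 × 10^-3 mol
mass of KCl = 7.267 × 10^-3 × 74.55 = 0.5417 g

0.5417 g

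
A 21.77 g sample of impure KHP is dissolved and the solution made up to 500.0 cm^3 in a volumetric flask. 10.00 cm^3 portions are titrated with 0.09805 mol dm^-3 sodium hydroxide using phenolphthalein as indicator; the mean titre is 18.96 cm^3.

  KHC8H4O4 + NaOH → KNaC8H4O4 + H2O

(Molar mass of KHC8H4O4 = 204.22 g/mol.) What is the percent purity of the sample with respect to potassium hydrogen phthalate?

87.20 %

n(NaOH) per titration = 0.01896 × 0.09805 = 1.859 × 10^-3 mol
n(KHC8H4O4) in each aliquot = 1.859 × 10^-3 mol (1:1 ratio)
n(KHC8H4O4) in the whole flask = 1.859 × 10^-3 × 500.0/10.00 = 0.09295 mol
mass of KHC8H4O4 = 0.09295 × 204.22 = 18.98 g
% KHC8H4O4 = 18.98 / 21.77 × 100 = 87.20 %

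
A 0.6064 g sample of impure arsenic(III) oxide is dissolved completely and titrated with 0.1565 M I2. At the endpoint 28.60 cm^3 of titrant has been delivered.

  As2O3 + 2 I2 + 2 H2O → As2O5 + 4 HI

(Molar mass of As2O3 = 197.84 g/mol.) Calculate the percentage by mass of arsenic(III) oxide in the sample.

n(I2) = 0.02860 L × 0.1565 mol/L = 4.476 × 10^-3 mol
From the 1:2 ratio, n(As2O3) = 1/2 × 4.476 × 10^-3 = 2.238 × 10^-3 mol
mass of As2O3 = 2.238 × 10^-3 × 197.84 g/mol = 0.4428 g
% As2O3 = 0.4428 / 0.6064 × 100 = 73.01 %

73.01 %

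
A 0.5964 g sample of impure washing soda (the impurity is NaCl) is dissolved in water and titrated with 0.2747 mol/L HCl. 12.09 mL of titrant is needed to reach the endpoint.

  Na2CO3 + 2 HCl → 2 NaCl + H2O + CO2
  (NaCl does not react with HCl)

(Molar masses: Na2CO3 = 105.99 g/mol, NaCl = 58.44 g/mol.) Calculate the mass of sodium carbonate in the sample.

0.1760 g

n(HCl) = 0.01209 × 0.2747 = 3.321 × 10^-3 mol
Let x = n(Na2CO3), y = n(NaCl).
Titrant: 2x = 3.321 × 10^-3;  mass: 105.99x + 58.44y = 0.5964
Solving, x = 1.661 × 10^-3 mol, y = 7.194 × 10^-3 mol
mass of Na2CO3 = 1.661 × 10^-3 × 105.99 = 0.1760 g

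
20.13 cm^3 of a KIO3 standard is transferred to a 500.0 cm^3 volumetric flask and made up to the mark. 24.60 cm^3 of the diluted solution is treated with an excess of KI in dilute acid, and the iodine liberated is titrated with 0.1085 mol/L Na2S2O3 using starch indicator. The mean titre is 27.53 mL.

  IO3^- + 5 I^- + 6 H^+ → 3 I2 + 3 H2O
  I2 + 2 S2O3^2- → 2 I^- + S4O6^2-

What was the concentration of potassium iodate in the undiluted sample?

n(S2O3^2-) = 0.02753 × 0.1085 = 2.987 × 10^-3 mol
n(I2) = n(S2O3^2-)/2 = 1.494 × 10^-3 mol
From the 1:3 ratio, n(IO3^-) in the aliquot = 1/3 × 1.494 × 10^-3 = 4.978 × 10^-4 mol
[IO3^-]_dilute = 4.978 × 10^-4 / 0.02460 = 0.02024 mol/L
[IO3^-]_original = 0.02024 × 500.0/20.13 = 0.5027 mol/L

0.5027 mol/L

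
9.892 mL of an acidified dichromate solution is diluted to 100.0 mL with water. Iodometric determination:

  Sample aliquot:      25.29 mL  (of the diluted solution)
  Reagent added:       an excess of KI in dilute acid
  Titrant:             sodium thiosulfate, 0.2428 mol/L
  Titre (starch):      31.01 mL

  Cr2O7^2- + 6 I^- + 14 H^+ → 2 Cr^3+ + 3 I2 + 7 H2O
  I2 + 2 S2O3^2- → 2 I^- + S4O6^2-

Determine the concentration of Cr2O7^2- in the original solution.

0.5016 mol/L

n(S2O3^2-) = 0.03101 × 0.2428 = 7.529 × 10^-3 mol
n(I2) = n(S2O3^2-)/2 = 3.765 × 10^-3 mol
From the 1:3 ratio, n(Cr2O7^2-) in the aliquot = 1/3 × 3.765 × 10^-3 = 1.255 × 10^-3 mol
[Cr2O7^2-]_dilute = 1.255 × 10^-3 / 0.02529 = 0.04962 mol/L
[Cr2O7^2-]_original = 0.04962 × 100.0/9.892 = 0.5016 mol/L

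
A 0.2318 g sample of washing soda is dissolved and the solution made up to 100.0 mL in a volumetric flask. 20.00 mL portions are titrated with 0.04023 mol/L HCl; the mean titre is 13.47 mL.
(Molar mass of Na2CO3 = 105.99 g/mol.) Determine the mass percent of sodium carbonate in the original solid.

Na2CO3 + 2 HCl → 2 NaCl + H2O + CO2
n(HCl) per titration = 0.01347 × 0.04023 = 5.419 × 10^-4 mol
From the 1:2 ratio, n(Na2CO3) in each aliquot = 1/2 × 5.419 × 10^-4 = 2.709 × 10^-4 mol
n(Na2CO3) in the whole flask = 2.709 × 10^-4 × 100.0/20.00 = 1.355 × 10^-3 mol
mass of Na2CO3 = 1.355 × 10^-3 × 105.99 = 0.1436 g
% Na2CO3 = 0.1436 / 0.2318 × 100 = 61.95 %

61.95 %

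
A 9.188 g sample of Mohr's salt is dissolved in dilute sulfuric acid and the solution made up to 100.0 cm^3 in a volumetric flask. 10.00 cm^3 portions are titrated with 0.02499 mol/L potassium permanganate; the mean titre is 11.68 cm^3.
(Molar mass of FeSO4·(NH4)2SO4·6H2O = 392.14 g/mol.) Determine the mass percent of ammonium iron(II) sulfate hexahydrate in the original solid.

MnO4^- + 5 Fe^2+ + 8 H^+ → Mn^2+ + 5 Fe^3+ + 4 H2O
n(KMnO4) per titration = 0.01168 × 0.02499 = 2.919 × 10^-4 mol
From the 5:1 ratio, n(FeSO4·(NH4)2SO4·6H2O) in each aliquot = 5/1 × 2.919 × 10^-4 = 1.459 × 10^-3 mol
n(FeSO4·(NH4)2SO4·6H2O) in the whole flask = 1.459 × 10^-3 × 100.0/10.00 = 0.01459 mol
mass of FeSO4·(NH4)2SO4·6H2O = 0.01459 × 392.14 = 5.723 g
% FeSO4·(NH4)2SO4·6H2O = 5.723 / 9.188 × 100 = 62.29 %

62.29 %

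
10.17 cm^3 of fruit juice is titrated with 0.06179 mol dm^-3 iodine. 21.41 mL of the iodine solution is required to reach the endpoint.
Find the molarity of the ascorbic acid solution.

C6H8O6 + I2 → C6H6O6 + 2 HI
n(I2) = 0.02141 L × 0.06179 mol/L = 1.323 × 10^-3 mol
n(C6H8O6) = 1.323 × 10^-3 mol (1:1 mole ratio)
[C6H8O6] = 1.323 × 10^-3 mol / 0.01017 L = 0.1301 mol/L

0.1301 mol/L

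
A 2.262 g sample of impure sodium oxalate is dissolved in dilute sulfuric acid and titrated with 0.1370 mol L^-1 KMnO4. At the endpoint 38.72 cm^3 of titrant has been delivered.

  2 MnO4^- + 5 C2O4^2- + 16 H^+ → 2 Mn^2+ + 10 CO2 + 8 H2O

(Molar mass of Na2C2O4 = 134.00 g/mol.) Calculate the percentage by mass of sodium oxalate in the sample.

78.56 %

n(KMnO4) = 0.03872 L × 0.1370 mol/L = 5.305 × 10^-3 mol
From the 5:2 ratio, n(Na2C2O4) = 5/2 × 5.305 × 10^-3 = 0.01326 mol
mass of Na2C2O4 = 0.01326 × 134.00 g/mol = 1.777 g
% Na2C2O4 = 1.777 / 2.262 × 100 = 78.56 %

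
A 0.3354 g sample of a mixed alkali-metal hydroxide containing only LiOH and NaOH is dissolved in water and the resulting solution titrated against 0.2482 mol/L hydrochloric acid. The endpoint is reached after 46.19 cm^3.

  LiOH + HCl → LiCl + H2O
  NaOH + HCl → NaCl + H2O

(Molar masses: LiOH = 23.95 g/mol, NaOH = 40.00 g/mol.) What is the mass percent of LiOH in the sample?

54.80 %

n(HCl) = 0.04619 × 0.2482 = 0.01146 mol
Let x = n(LiOH), y = n(NaOH).
Titrant: 1x + 1y = 0.01146;  mass: 23.95x + 40.00y = 0.3354
Solving, x = 7.674 × 10^-3 mol, y = 3.790 × 10^-3 mol
mass of LiOH = 7.674 × 10^-3 × 23.95 = 0.1838 g
% LiOH = 0.1838 / 0.3354 × 100 = 54.80 %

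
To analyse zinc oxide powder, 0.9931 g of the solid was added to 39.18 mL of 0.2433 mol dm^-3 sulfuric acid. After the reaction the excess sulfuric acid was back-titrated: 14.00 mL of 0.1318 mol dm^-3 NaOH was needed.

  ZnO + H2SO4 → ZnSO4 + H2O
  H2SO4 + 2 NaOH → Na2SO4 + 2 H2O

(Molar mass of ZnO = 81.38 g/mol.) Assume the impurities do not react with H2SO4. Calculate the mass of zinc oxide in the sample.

n(H2SO4) added = 0.03918 × 0.2433 = 9.532 × 10^-3 mol
n(NaOH) used in back-titration = 0.01400 × 0.1318 = 1.845 × 10^-3 mol
From the 1:2 ratio, n(H2SO4) left over = 1/2 × 1.845 × 10^-3 = 9.226 × 10^-4 mol
n(H2SO4) consumed by analyte = 9.532 × 10^-3 − 9.226 × 10^-4 = 8.610 × 10^-3 mol
n(ZnO) = 8.610 × 10^-3 mol (1:1 ratio)
mass of ZnO = 8.610 × 10^-3 × 81.38 = 0.7007 g

0.7007 g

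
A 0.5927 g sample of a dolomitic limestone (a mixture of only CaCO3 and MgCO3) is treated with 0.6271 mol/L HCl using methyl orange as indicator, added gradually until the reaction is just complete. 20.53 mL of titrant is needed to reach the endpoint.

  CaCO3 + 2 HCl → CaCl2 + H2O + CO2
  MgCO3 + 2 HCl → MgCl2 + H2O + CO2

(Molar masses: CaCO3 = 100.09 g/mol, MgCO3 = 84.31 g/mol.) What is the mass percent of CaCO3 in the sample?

n(HCl) = 0.02053 × 0.6271 = 0.01287 mol
Let x = n(CaCO3), y = n(MgCO3).
Titrant: 2x + 2y = 0.01287;  mass: 100.09x + 84.31y = 0.5927
Solving, x = 3.167 × 10^-3 mol, y = 3.270 × 10^-3 mol
mass of CaCO3 = 3.167 × 10^-3 × 100.09 = 0.3170 g
% CaCO3 = 0.3170 / 0.5927 × 100 = 53.49 %

53.49 %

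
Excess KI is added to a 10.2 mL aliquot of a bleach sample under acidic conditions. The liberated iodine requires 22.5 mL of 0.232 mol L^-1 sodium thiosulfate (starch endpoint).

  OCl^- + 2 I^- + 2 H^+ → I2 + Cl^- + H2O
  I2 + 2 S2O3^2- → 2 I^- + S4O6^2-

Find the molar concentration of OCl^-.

n(S2O3^2-) = 0.0225 × 0.232 = 5.22 × 10^-3 mol
n(I2) = n(S2O3^2-)/2 = 2.61 × 10^-3 mol
n(OCl^-) in the aliquot = 2.61 × 10^-3 mol (1:1 ratio)
[OCl^-] = 2.61 × 10^-3 / 0.0102 = 0.256 mol/L

0.256 mol/L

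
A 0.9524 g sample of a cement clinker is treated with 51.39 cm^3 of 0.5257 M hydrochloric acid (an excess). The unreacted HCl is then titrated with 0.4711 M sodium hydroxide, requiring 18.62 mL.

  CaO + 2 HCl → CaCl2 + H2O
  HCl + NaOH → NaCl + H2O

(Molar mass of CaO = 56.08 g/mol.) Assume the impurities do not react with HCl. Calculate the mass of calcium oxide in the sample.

n(HCl) added = 0.05139 × 0.5257 = 0.02702 mol
n(NaOH) used in back-titration = 0.01862 × 0.4711 = 8.772 × 10^-3 mol
n(HCl) left over = 8.772 × 10^-3 mol (1:1 ratio)
n(HCl) consumed by analyte = 0.02702 − 8.772 × 10^-3 = 0.01824 mol
From the 1:2 ratio, n(CaO) = 1/2 × 0.01824 = 9.122 × 10^-3 mol
mass of CaO = 9.122 × 10^-3 × 56.08 = 0.5116 g

0.5116 g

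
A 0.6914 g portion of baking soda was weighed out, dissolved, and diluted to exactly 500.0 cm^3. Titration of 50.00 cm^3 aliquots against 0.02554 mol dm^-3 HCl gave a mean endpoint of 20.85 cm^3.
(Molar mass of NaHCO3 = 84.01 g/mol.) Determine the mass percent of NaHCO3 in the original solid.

NaHCO3 + HCl → NaCl + H2O + CO2
n(HCl) per titration = 0.02085 × 0.02554 = 5.325 × 10^-4 mol
n(NaHCO3) in each aliquot = 5.325 × 10^-4 mol (1:1 ratio)
n(NaHCO3) in the whole flask = 5.325 × 10^-4 × 500.0/50.00 = 5.325 × 10^-3 mol
mass of NaHCO3 = 5.325 × 10^-3 × 84.01 = 0.4474 g
% NaHCO3 = 0.4474 / 0.6914 × 100 = 64.70 %

64.70 %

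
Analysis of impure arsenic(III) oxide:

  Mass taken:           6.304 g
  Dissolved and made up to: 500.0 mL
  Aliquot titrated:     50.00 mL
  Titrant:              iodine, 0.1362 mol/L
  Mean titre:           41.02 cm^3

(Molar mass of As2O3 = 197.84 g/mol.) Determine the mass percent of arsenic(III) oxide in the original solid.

As2O3 + 2 I2 + 2 H2O → As2O5 + 4 HI
n(I2) per titration = 0.04102 × 0.1362 = 5.587 × 10^-3 mol
From the 1:2 ratio, n(As2O3) in each aliquot = 1/2 × 5.587 × 10^-3 = 2.793 × 10^-3 mol
n(As2O3) in the whole flask = 2.793 × 10^-3 × 500.0/50.00 = 0.02793 mol
mass of As2O3 = 0.02793 × 197.84 = 5.527 g
% As2O3 = 5.527 / 6.304 × 100 = 87.67 %

87.67 %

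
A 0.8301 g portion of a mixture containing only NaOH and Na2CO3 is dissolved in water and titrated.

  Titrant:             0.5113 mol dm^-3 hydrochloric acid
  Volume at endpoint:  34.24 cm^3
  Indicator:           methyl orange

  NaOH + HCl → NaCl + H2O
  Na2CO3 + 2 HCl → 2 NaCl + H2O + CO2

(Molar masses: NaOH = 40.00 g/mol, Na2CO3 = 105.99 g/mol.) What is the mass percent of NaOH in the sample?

n(HCl) = 0.03424 × 0.5113 = 0.01751 mol
Let x = n(NaOH), y = n(Na2CO3).
Titrant: 1x + 2y = 0.01751;  mass: 40.00x + 105.99y = 0.8301
Solving, x = 7.517 × 10^-3 mol, y = 4.995 × 10^-3 mol
mass of NaOH = 7.517 × 10^-3 × 40.00 = 0.3007 g
% NaOH = 0.3007 / 0.8301 × 100 = 36.22 %

36.22 %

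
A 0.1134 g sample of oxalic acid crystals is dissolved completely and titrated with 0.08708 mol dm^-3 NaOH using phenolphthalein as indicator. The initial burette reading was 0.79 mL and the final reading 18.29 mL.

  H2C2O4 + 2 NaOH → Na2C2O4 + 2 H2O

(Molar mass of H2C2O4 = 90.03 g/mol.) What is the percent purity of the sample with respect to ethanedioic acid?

60.49 %

n(NaOH) = 0.01750 L × 0.08708 mol/L = 1.524 × 10^-3 mol
From the 1:2 ratio, n(H2C2O4) = 1/2 × 1.524 × 10^-3 = 7.620 × 10^-4 mol
mass of H2C2O4 = 7.620 × 10^-4 × 90.03 g/mol = 0.06860 g
% H2C2O4 = 0.06860 / 0.1134 × 100 = 60.49 %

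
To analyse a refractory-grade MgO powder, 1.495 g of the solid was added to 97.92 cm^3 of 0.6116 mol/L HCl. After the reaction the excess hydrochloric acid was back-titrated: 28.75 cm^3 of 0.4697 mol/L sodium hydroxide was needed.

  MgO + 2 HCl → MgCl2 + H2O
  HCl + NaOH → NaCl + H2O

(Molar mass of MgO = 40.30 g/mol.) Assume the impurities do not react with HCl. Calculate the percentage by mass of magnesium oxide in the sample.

n(HCl) added = 0.09792 × 0.6116 = 0.05989 mol
n(NaOH) used in back-titration = 0.02875 × 0.4697 = 0.01350 mol
n(HCl) left over = 0.01350 mol (1:1 ratio)
n(HCl) consumed by analyte = 0.05989 − 0.01350 = 0.04638 mol
From the 1:2 ratio, n(MgO) = 1/2 × 0.04638 = 0.02319 mol
mass of MgO = 0.02319 × 40.30 = 0.9346 g
% MgO = 0.9346 / 1.495 × 100 = 62.52 %

62.52 %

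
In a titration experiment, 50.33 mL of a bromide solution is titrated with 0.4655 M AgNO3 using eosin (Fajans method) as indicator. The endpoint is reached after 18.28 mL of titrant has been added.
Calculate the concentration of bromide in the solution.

0.1691 M

Ag^+ + Br^- → AgBr(s)
n(AgNO3) = 0.01828 L × 0.4655 mol/L = 8.509 × 10^-3 mol
n(Br-) = 8.509 × 10^-3 mol (1:1 mole ratio)
[Br-] = 8.509 × 10^-3 mol / 0.05033 L = 0.1691 mol/L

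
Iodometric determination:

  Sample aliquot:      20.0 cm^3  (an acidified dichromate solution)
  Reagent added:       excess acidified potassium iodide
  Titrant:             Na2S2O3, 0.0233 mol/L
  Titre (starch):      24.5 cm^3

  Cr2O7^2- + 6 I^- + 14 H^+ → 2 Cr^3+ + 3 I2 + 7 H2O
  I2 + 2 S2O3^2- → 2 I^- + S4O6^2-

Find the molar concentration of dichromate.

n(S2O3^2-) = 0.0245 × 0.0233 = 5.71 × 10^-4 mol
n(I2) = n(S2O3^2-)/2 = 2.85 × 10^-4 mol
From the 1:3 ratio, n(Cr2O7^2-) in the aliquot = 1/3 × 2.85 × 10^-4 = 9.51 × 10^-5 mol
[Cr2O7^2-] = 9.51 × 10^-5 / 0.0200 = 0.00476 mol/L

0.00476 mol/L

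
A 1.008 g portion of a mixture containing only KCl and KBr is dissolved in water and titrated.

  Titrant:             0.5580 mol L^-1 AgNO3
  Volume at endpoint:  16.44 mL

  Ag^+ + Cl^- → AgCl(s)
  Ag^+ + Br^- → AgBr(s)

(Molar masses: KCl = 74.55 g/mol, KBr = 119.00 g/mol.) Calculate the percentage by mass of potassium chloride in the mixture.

n(AgNO3) = 0.01644 × 0.5580 = 9.174 × 10^-3 mol
Let x = n(KCl), y = n(KBr).
Titrant: 1x + 1y = 9.174 × 10^-3;  mass: 74.55x + 119.00y = 1.008
Solving, x = 1.882 × 10^-3 mol, y = 7.292 × 10^-3 mol
mass of KCl = 1.882 × 10^-3 × 74.55 = 0.1403 g
% KCl = 0.1403 / 1.008 × 100 = 13.92 %

13.92 %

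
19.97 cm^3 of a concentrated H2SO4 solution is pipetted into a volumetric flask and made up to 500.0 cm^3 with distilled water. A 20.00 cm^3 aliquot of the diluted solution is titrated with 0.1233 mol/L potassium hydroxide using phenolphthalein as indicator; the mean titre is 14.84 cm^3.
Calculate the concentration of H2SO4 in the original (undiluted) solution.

H2SO4 + 2 KOH → K2SO4 + 2 H2O
n(KOH) = 0.01484 × 0.1233 = 1.830 × 10^-3 mol
From the 1:2 ratio, n(H2SO4) in the aliquot = 1/2 × 1.830 × 10^-3 = 9.149 × 10^-4 mol
[H2SO4]_dilute = 9.149 × 10^-4 / 0.02000 = 0.04574 mol/L
Dilution factor = 500.0 / 19.97 = 25.04
[H2SO4]_stock = 0.04574 × 25.04 = 1.145 mol/L

1.145 mol/L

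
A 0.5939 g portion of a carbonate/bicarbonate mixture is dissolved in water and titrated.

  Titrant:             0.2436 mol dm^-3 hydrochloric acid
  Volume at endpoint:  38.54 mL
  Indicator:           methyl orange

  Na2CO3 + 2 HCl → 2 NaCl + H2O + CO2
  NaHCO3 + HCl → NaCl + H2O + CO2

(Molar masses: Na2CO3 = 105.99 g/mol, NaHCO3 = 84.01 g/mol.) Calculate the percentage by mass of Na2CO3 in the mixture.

56.05 %

n(HCl) = 0.03854 × 0.2436 = 9.388 × 10^-3 mol
Let x = n(Na2CO3), y = n(NaHCO3).
Titrant: 2x + 1y = 9.388 × 10^-3;  mass: 105.99x + 84.01y = 0.5939
Solving, x = 3.141 × 10^-3 mol, y = 3.107 × 10^-3 mol
mass of Na2CO3 = 3.141 × 10^-3 × 105.99 = 0.3329 g
% Na2CO3 = 0.3329 / 0.5939 × 100 = 56.05 %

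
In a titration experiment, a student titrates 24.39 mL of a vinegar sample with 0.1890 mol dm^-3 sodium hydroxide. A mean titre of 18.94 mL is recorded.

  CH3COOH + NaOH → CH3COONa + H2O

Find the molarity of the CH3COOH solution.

n(NaOH) = 0.01894 L × 0.1890 mol/L = 3.580 × 10^-3 mol
n(CH3COOH) = 3.580 × 10^-3 mol (1:1 mole ratio)
[CH3COOH] = 3.580 × 10^-3 mol / 0.02439 L = 0.1468 mol/L

0.1468 mol/L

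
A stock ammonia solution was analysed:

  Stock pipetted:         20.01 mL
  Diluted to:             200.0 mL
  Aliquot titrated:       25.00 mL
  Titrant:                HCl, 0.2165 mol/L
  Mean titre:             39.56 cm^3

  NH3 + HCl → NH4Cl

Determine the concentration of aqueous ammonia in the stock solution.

3.424 mol/L

n(HCl) = 0.03956 × 0.2165 = 8.565 × 10^-3 mol
n(NH3) in the aliquot = 8.565 × 10^-3 mol (1:1 ratio)
[NH3]_dilute = 8.565 × 10^-3 / 0.02500 = 0.3426 mol/L
Dilution factor = 200.0 / 20.01 = 9.995
[NH3]_stock = 0.3426 × 9.995 = 3.424 mol/L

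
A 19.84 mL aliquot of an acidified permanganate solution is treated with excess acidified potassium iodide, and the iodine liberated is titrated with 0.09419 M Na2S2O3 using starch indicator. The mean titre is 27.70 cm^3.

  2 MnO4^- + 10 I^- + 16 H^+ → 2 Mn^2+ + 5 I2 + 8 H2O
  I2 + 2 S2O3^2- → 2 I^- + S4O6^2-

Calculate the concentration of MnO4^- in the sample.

n(S2O3^2-) = 0.02770 × 0.09419 = 2.609 × 10^-3 mol
n(I2) = n(S2O3^2-)/2 = 1.305 × 10^-3 mol
From the 2:5 ratio, n(MnO4^-) in the aliquot = 2/5 × 1.305 × 10^-3 = 5.218 × 10^-4 mol
[MnO4^-] = 5.218 × 10^-4 / 0.01984 = 0.02630 mol/L

0.02630 M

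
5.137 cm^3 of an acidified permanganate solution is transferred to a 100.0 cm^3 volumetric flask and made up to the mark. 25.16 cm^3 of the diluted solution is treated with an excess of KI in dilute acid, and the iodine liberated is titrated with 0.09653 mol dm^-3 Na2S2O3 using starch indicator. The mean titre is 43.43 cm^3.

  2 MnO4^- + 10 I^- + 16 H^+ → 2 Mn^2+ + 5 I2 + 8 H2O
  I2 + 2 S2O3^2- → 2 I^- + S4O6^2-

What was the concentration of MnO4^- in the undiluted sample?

n(S2O3^2-) = 0.04343 × 0.09653 = 4.192 × 10^-3 mol
n(I2) = n(S2O3^2-)/2 = 2.096 × 10^-3 mol
From the 2:5 ratio, n(MnO4^-) in the aliquot = 2/5 × 2.096 × 10^-3 = 8.385 × 10^-4 mol
[MnO4^-]_dilute = 8.385 × 10^-4 / 0.02516 = 0.03333 mol/L
[MnO4^-]_original = 0.03333 × 100.0/5.137 = 0.6487 mol/L

0.6487 mol/L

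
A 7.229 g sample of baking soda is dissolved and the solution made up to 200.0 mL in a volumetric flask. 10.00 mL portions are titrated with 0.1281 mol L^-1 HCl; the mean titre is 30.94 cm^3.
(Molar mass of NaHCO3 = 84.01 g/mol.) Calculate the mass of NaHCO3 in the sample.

6.659 g

NaHCO3 + HCl → NaCl + H2O + CO2
n(HCl) per titration = 0.03094 × 0.1281 = 3.963 × 10^-3 mol
n(NaHCO3) in each aliquot = 3.963 × 10^-3 mol (1:1 ratio)
n(NaHCO3) in the whole flask = 3.963 × 10^-3 × 200.0/10.00 = 0.07927 mol
mass of NaHCO3 = 0.07927 × 84.01 = 6.659 g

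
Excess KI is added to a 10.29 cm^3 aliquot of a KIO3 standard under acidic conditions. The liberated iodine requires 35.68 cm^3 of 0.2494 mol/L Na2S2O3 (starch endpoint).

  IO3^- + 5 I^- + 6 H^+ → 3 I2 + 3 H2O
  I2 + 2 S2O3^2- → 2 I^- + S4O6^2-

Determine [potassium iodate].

0.1441 mol/L

n(S2O3^2-) = 0.03568 × 0.2494 = 8.899 × 10^-3 mol
n(I2) = n(S2O3^2-)/2 = 4.449 × 10^-3 mol
From the 1:3 ratio, n(IO3^-) in the aliquot = 1/3 × 4.449 × 10^-3 = 1.483 × 10^-3 mol
[IO3^-] = 1.483 × 10^-3 / 0.01029 = 0.1441 mol/L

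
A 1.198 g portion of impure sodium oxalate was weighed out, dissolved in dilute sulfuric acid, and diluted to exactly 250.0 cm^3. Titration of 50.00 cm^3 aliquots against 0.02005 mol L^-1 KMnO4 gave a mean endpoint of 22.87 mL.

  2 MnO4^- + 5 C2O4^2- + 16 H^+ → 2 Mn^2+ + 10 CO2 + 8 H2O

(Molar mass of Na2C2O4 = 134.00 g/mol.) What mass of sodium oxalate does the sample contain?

n(KMnO4) per titration = 0.02287 × 0.02005 = 4.585 × 10^-4 mol
From the 5:2 ratio, n(Na2C2O4) in each aliquot = 5/2 × 4.585 × 10^-4 = 1.146 × 10^-3 mol
n(Na2C2O4) in the whole flask = 1.146 × 10^-3 × 250.0/50.00 = 5.732 × 10^-3 mol
mass of Na2C2O4 = 5.732 × 10^-3 × 134.00 = 0.7681 g

0.7681 g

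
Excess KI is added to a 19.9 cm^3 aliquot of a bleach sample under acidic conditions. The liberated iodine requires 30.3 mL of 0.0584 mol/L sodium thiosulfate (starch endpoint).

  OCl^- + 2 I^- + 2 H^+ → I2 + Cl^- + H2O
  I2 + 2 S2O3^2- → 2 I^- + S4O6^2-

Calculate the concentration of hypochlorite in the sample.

0.0445 mol/L

n(S2O3^2-) = 0.0303 × 0.0584 = 1.77 × 10^-3 mol
n(I2) = n(S2O3^2-)/2 = 8.85 × 10^-4 mol
n(OCl^-) in the aliquot = 8.85 × 10^-4 mol (1:1 ratio)
[OCl^-] = 8.85 × 10^-4 / 0.0199 = 0.0445 mol/L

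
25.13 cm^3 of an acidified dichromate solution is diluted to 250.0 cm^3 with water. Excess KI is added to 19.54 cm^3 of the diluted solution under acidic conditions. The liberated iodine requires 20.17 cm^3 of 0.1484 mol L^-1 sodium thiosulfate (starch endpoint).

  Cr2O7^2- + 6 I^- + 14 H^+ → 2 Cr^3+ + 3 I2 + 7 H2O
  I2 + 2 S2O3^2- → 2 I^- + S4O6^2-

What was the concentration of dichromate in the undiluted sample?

n(S2O3^2-) = 0.02017 × 0.1484 = 2.993 × 10^-3 mol
n(I2) = n(S2O3^2-)/2 = 1.497 × 10^-3 mol
From the 1:3 ratio, n(Cr2O7^2-) in the aliquot = 1/3 × 1.497 × 10^-3 = 4.989 × 10^-4 mol
[Cr2O7^2-]_dilute = 4.989 × 10^-4 / 0.01954 = 0.02553 mol/L
[Cr2O7^2-]_original = 0.02553 × 250.0/25.13 = 0.2540 mol/L

0.2540 mol/L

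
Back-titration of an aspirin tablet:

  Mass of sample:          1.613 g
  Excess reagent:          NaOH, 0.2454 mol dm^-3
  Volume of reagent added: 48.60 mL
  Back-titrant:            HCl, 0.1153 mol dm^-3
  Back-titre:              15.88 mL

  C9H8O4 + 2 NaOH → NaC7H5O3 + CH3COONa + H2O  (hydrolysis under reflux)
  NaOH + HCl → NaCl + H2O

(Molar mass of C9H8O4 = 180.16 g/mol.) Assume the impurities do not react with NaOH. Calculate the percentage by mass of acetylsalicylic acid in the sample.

56.38 %

n(NaOH) added = 0.04860 × 0.2454 = 0.01193 mol
n(HCl) used in back-titration = 0.01588 × 0.1153 = 1.831 × 10^-3 mol
n(NaOH) left over = 1.831 × 10^-3 mol (1:1 ratio)
n(NaOH) consumed by analyte = 0.01193 − 1.831 × 10^-3 = 0.01010 mol
From the 1:2 ratio, n(C9H8O4) = 1/2 × 0.01010 = 5.048 × 10^-3 mol
mass of C9H8O4 = 5.048 × 10^-3 × 180.16 = 0.9094 g
% C9H8O4 = 0.9094 / 1.613 × 100 = 56.38 %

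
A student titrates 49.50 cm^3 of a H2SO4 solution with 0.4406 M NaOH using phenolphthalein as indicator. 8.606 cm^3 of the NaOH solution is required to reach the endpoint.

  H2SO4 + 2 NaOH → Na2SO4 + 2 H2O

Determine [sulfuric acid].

n(NaOH) = 0.008606 L × 0.4406 mol/L = 3.792 × 10^-3 mol
From the 1:2 mole ratio, n(H2SO4) = 1/2 × 3.792 × 10^-3 = 1.896 × 10^-3 mol
[H2SO4] = 1.896 × 10^-3 mol / 0.04950 L = 0.03830 mol/L

0.03830 M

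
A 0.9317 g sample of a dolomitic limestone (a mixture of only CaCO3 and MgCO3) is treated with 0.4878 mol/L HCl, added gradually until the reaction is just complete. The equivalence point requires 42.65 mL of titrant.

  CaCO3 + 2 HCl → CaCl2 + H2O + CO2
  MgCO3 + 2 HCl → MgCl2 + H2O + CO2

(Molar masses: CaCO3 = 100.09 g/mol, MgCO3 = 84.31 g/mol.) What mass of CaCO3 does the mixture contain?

n(HCl) = 0.04265 × 0.4878 = 0.02080 mol
Let x = n(CaCO3), y = n(MgCO3).
Titrant: 2x + 2y = 0.02080;  mass: 100.09x + 84.31y = 0.9317
Solving, x = 3.465 × 10^-3 mol, y = 6.937 × 10^-3 mol
mass of CaCO3 = 3.465 × 10^-3 × 100.09 = 0.3468 g

0.3468 g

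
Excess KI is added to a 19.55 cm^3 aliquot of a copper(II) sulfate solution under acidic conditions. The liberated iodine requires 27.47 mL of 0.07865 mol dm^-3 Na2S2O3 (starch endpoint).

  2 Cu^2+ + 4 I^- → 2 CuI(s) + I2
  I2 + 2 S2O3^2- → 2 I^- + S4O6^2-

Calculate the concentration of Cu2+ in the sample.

n(S2O3^2-) = 0.02747 × 0.07865 = 2.161 × 10^-3 mol
n(I2) = n(S2O3^2-)/2 = 1.080 × 10^-3 mol
From the 2:1 ratio, n(Cu2+) in the aliquot = 2/1 × 1.080 × 10^-3 = 2.161 × 10^-3 mol
[Cu2+] = 2.161 × 10^-3 / 0.01955 = 0.1105 mol/L

0.1105 mol/L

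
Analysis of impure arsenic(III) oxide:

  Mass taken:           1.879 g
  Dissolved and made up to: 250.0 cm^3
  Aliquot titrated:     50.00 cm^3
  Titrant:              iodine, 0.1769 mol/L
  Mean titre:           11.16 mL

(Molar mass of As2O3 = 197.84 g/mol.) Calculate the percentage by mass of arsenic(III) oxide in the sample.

51.97 %

As2O3 + 2 I2 + 2 H2O → As2O5 + 4 HI
n(I2) per titration = 0.01116 × 0.1769 = 1.974 × 10^-3 mol
From the 1:2 ratio, n(As2O3) in each aliquot = 1/2 × 1.974 × 10^-3 = 9.871 × 10^-4 mol
n(As2O3) in the whole flask = 9.871 × 10^-4 × 250.0/50.00 = 4.936 × 10^-3 mol
mass of As2O3 = 4.936 × 10^-3 × 197.84 = 0.9764 g
% As2O3 = 0.9764 / 1.879 × 100 = 51.97 %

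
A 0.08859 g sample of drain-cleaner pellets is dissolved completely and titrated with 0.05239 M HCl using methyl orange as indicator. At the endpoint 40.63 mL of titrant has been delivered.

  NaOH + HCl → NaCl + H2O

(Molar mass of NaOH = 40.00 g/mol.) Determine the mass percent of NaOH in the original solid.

n(HCl) = 0.04063 L × 0.05239 mol/L = 2.129 × 10^-3 mol
n(NaOH) = 2.129 × 10^-3 mol (1:1 ratio)
mass of NaOH = 2.129 × 10^-3 × 40.00 g/mol = 0.08514 g
% NaOH = 0.08514 / 0.08859 × 100 = 96.11 %

96.11 %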